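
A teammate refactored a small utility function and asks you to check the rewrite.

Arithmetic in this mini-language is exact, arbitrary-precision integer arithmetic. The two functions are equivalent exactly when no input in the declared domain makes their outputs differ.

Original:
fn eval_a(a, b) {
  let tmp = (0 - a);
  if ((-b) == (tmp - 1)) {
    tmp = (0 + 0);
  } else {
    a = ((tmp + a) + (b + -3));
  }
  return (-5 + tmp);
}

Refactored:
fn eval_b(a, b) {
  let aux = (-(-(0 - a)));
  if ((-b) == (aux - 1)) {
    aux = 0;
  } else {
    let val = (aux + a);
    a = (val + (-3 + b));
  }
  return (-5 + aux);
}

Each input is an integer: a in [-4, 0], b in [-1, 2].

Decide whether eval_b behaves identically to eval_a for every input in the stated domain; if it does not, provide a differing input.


Side by side, the visible changes include: arithmetic usage differs; also statement counts differ; also constant usage differs; also local variable names differ.
One worked example (a=-4, b=1) — eval_a: tmp becomes 4; next ((-b) == (tmp - 1)) evaluates to false; next a becomes -2; next final value -1; eval_b: aux becomes 4; next ((-b) == (aux - 1)) evaluates to false; next val becomes 0; next a becomes -2; next final value -1; agreement on -1.
An exhaustive pass over the 20 declared inputs shows identical outputs.
verdict: equivalent


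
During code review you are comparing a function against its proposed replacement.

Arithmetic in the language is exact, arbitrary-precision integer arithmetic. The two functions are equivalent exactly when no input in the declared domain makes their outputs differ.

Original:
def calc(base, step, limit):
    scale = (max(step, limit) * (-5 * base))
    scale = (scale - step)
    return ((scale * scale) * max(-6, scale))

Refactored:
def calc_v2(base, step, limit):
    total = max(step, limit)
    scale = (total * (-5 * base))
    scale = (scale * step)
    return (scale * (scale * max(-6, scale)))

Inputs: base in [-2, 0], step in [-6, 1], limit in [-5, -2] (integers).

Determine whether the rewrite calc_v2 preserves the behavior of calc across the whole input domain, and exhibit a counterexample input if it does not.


The rewrite breaks on base=-2, step=-6, limit=-5, where the results are -11616 and 27000000.
calc: scale = -50; scale = -44; return -11616
calc_v2: total = -5; scale = -50; scale = 300; return 27000000
verdict: not equivalent; witness: base=-2, step=-6, limit=-5


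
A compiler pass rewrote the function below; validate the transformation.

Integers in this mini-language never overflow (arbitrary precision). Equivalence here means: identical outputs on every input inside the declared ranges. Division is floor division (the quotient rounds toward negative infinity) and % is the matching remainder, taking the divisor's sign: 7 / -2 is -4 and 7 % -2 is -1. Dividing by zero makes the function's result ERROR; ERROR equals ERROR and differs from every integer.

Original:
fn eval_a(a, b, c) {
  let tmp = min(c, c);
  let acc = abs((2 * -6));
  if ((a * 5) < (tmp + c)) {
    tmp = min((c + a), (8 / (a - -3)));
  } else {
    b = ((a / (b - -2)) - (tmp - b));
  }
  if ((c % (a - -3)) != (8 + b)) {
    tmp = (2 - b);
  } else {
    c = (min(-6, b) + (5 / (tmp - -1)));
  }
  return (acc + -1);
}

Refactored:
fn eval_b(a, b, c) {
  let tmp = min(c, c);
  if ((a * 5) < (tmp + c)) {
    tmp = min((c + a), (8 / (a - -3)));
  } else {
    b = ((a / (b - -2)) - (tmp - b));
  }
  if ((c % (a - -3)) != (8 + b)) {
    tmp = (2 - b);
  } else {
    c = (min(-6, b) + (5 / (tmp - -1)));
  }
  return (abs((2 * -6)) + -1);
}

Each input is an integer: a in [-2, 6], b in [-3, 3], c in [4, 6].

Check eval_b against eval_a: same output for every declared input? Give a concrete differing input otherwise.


Although statement counts differ, local variable names differ, 189/189 inputs agree.
verdict: equivalent


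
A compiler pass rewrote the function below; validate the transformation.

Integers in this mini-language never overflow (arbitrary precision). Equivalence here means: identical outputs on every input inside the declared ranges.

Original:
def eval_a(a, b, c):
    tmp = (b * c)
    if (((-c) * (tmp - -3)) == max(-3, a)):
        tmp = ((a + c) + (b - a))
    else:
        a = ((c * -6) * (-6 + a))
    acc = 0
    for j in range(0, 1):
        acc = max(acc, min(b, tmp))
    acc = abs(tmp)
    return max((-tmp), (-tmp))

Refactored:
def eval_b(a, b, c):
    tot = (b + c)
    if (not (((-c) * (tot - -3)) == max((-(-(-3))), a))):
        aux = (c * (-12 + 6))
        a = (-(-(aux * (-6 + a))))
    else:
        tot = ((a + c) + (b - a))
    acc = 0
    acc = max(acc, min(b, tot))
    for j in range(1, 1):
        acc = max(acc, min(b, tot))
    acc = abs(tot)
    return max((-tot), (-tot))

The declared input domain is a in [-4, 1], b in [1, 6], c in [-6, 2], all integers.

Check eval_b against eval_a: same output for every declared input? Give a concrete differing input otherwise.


There is a counterexample at a=-4, b=1, c=-6: 6 on one side, 5 on the other.
eval_a: tmp = -6; (((-c) * (tmp - -3)) == max(-3, a)) -> false; a = -360; acc = 0; [j=0]; acc = 0; acc = 6; return 6
eval_b: tot = -5; (not (((-c) * (tot - -3)) == max((-(-(-3))), a))) -> true; aux = 36; a = -360; acc = 0; acc = 0; the j loop: no iterations; acc = 5; return 5
verdict: not equivalent; witness: a=-4, b=1, c=-6


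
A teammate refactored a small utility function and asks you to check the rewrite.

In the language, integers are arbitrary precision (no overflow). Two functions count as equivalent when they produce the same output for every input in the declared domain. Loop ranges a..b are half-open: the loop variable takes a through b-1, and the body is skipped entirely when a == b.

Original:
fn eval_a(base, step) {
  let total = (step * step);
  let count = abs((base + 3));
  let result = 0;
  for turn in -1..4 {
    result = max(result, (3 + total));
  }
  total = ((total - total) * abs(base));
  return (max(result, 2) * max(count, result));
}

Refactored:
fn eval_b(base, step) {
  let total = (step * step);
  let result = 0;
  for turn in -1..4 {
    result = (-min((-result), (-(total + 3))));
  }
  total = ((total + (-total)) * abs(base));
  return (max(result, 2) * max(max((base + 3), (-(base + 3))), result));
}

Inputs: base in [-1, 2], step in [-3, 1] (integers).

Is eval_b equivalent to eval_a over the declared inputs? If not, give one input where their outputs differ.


Comparing the listings, the differences include: arithmetic usage differs; and local variable names differ; and statement counts differ; and constant usage differs; and min/max/abs usage differs.
One worked example (base=0, step=-2) — eval_a: total = 4; count = 3; result = 0; [turn=-1]; result = 7; [turn=0]; result = 7; [turn=1]; result = 7; [turn=2]; result = 7; [turn=3]; result = 7; total = 0; return 49; eval_b: total = 4; result = 0; [turn=-1]; result = 7; [turn=0]; result = 7; [turn=1]; result = 7; [turn=2]; result = 7; [turn=3]; result = 7; total = 0; return 49; agreement on 49.
Sweeping the whole domain (20 inputs) finds no disagreement.
verdict: equivalent


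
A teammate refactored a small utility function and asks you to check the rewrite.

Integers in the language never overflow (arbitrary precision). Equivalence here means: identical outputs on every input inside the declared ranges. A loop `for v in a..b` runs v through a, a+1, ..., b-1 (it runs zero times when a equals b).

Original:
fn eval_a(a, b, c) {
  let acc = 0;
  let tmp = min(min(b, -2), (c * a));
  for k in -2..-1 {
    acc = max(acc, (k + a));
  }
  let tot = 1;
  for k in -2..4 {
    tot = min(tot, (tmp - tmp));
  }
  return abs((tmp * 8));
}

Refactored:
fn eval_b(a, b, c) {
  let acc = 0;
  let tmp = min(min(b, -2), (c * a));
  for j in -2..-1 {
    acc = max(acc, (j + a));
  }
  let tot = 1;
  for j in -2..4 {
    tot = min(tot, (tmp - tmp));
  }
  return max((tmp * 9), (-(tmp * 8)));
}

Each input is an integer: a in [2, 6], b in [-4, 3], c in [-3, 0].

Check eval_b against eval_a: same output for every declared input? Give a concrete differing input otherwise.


Equivalent. The suspicious edit (`8` became `9`) never changes the result for any input inside the declared domain.
An exhaustive pass over the 160 declared inputs shows identical outputs.
As a probe, take a=6, b=-4, c=-2: eval_a runs acc = 0; tmp = -12; [k=-2]; acc = 4; tot = 1; [k=-2]; tot = 0; [k=-1]; tot = 0; [k=0]; tot = 0; [k=1]; tot = 0; [k=2]; tot = 0; [k=3]; tot = 0; return 96; eval_b runs acc = 0; tmp = -12; [j=-2]; acc = 4; tot = 1; [j=-2]; tot = 0; [j=-1]; tot = 0; [j=0]; tot = 0; [j=1]; tot = 0; [j=2]; tot = 0; [j=3]; tot = 0; return 96; both end at 96.
verdict: equivalent


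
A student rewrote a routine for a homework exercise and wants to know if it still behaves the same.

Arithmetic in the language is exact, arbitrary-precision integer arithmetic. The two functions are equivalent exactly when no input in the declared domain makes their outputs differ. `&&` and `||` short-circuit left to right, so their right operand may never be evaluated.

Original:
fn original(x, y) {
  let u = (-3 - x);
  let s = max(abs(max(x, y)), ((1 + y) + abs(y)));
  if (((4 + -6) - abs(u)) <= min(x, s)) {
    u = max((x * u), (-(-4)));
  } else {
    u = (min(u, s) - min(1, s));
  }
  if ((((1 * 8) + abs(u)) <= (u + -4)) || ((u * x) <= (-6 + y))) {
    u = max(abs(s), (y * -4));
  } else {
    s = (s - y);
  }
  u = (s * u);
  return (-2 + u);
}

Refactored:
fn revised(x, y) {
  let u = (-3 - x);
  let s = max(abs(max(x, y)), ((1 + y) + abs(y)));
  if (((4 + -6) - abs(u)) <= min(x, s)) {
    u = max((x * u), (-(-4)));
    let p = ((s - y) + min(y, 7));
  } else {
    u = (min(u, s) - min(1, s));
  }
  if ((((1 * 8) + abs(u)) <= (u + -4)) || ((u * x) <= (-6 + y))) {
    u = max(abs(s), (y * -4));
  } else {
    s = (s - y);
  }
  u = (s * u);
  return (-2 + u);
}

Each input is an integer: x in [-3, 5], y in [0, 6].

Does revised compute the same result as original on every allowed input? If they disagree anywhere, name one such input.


The two are interchangeable: local variable names differ, plus constant usage differs, plus min/max/abs usage differs, plus arithmetic usage differs, plus statement counts differ, and every declared input agrees.
Tracing x=-1, y=0: original: u := -2 | s := 1 | (((4 + -6) - abs(u)) <= min(x, s)): true | u := 4 | ((((1 * 8) + abs(u)) <= (u + -4)) || ((u * x) <= (-6 + y))): false | s := 1 | u := 4 | result 2 | revised: u := -2 | s := 1 | (((4 + -6) - abs(u)) <= min(x, s)): true | u := 4 | p := 1 | ((((1 * 8) + abs(u)) <= (u + -4)) || ((u * x) <= (-6 + y))): false | s := 1 | u := 4 | result 2 — matching result 2.
Sweeping the whole domain (63 inputs) finds no disagreement.
verdict: equivalent


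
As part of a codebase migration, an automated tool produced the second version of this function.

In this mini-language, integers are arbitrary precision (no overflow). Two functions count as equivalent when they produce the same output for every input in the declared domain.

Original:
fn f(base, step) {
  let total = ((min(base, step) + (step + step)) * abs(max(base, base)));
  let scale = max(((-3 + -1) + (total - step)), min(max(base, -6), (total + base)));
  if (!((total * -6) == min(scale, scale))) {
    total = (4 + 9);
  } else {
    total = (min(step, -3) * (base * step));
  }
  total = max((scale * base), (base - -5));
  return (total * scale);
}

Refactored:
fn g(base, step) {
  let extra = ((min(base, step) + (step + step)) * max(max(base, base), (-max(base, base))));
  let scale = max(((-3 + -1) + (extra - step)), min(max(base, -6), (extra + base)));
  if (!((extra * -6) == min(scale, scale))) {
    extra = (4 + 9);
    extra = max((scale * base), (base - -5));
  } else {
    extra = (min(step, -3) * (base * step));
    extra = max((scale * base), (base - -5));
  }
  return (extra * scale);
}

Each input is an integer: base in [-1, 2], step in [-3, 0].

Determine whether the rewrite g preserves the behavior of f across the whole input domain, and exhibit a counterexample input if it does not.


Behavior is preserved: although local variable names differ, arithmetic usage differs, min/max/abs usage differs, statement counts differ, constant usage differs, the outputs never diverge.
One worked example (base=-1, step=0) — f: total becomes -1; next scale becomes -2; next (!((total * -6) == min(scale, scale))) evaluates to true; next total becomes 13; next total becomes 4; next final value -8; g: extra becomes -1; next scale becomes -2; next (!((extra * -6) == min(scale, scale))) evaluates to true; next extra becomes 13; next extra becomes 4; next final value -8; agreement on -8.
Sweeping the whole domain (16 inputs) finds no disagreement.
verdict: equivalent


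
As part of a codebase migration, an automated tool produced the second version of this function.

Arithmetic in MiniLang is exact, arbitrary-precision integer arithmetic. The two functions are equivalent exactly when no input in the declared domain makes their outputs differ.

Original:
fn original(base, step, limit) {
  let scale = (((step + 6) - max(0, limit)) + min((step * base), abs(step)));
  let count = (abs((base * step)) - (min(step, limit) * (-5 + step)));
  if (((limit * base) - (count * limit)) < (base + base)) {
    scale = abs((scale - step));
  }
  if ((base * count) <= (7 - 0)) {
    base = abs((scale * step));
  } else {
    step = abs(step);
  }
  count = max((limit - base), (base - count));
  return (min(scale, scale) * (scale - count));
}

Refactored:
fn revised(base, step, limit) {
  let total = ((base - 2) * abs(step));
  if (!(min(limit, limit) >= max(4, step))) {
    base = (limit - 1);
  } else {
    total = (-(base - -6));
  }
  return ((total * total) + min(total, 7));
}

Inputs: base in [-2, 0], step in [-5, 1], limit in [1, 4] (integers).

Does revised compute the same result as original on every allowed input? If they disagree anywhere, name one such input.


The rewrite breaks on base=-2, step=-5, limit=1, where the results are -165 and 380.
original: scale = 5; count = -40; (((limit * base) - (count * limit)) < (base + base)) -> false; ((base * count) <= (7 - 0)) -> false; step = 5; count = 38; return -165
revised: total = -20; (!(min(limit, limit) >= max(4, step))) -> true; base = 0; return 380
verdict: not equivalent; witness: base=-2, step=-5, limit=1


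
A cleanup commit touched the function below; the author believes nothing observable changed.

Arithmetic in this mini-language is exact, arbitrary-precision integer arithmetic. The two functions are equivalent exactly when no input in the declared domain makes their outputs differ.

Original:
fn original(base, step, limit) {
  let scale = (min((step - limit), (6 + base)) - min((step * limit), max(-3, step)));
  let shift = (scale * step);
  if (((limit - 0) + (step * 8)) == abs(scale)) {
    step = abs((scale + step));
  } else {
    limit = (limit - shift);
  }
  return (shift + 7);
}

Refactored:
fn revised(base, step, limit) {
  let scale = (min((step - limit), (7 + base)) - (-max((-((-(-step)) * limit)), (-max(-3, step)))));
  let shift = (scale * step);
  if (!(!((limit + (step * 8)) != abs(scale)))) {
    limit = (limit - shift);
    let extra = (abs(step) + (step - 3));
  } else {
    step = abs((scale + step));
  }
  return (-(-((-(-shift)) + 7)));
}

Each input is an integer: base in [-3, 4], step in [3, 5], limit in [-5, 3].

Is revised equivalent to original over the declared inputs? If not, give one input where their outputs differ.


Not equivalent: base=-3, step=3, limit=-5 separates them (61 vs 64).
original: scale becomes 18; next shift becomes 54; next (((limit - 0) + (step * 8)) == abs(scale)) evaluates to false; next limit becomes -59; next final value 61
revised: scale becomes 19; next shift becomes 57; next (!(!((limit + (step * 8)) != abs(scale)))) evaluates to false; next step becomes 22; next final value 64
verdict: not equivalent; witness: base=-3, step=3, limit=-5


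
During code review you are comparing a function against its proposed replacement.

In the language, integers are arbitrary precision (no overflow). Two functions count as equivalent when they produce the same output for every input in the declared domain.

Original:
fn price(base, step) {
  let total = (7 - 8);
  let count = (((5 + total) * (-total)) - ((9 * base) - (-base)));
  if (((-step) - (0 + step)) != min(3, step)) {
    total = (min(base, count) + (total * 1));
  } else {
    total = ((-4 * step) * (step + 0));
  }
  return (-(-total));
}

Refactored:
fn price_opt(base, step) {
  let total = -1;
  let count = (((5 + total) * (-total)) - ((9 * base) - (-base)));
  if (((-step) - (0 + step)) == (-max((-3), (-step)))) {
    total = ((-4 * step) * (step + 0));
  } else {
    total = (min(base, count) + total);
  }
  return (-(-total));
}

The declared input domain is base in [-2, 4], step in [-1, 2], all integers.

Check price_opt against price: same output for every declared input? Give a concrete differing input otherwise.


This is a faithful refactor — constant usage differs, and arithmetic usage differs, and comparison usage differs, and min/max/abs usage differs, but the computed results match everywhere.
Spot check at base=-2, step=1 — price: total becomes -1; next count becomes 24; next (((-step) - (0 + step)) != min(3, step)) evaluates to true; next total becomes -3; next final value -3. price_opt: total becomes -1; next count becomes 24; next (((-step) - (0 + step)) == (-max((-3), (-step)))) evaluates to false; next total becomes -3; next final value -3. Both give -3.
Checked all 28 inputs in the declared domain: the outputs agree on every one.
verdict: equivalent


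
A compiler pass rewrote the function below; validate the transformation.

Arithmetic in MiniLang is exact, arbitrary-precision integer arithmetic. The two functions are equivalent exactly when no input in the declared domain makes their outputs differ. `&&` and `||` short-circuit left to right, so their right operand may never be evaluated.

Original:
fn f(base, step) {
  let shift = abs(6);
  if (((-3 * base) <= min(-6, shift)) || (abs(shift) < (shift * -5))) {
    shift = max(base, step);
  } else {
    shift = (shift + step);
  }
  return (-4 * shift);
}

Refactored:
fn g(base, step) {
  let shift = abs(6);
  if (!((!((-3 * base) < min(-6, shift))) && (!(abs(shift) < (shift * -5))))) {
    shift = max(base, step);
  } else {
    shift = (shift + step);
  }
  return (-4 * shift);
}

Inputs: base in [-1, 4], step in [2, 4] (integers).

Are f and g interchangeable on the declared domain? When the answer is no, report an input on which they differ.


Take base=2, step=2.
f: shift = 6; (((-3 * base) <= min(-6, shift)) || (abs(shift) < (shift * -5))) -> true; shift = 2; return -8
g: shift = 6; (!((!((-3 * base) < min(-6, shift))) && (!(abs(shift) < (shift * -5))))) -> false; shift = 8; return -32
-8 != -32, so the rewrite changes behavior.
verdict: not equivalent; witness: base=2, step=2


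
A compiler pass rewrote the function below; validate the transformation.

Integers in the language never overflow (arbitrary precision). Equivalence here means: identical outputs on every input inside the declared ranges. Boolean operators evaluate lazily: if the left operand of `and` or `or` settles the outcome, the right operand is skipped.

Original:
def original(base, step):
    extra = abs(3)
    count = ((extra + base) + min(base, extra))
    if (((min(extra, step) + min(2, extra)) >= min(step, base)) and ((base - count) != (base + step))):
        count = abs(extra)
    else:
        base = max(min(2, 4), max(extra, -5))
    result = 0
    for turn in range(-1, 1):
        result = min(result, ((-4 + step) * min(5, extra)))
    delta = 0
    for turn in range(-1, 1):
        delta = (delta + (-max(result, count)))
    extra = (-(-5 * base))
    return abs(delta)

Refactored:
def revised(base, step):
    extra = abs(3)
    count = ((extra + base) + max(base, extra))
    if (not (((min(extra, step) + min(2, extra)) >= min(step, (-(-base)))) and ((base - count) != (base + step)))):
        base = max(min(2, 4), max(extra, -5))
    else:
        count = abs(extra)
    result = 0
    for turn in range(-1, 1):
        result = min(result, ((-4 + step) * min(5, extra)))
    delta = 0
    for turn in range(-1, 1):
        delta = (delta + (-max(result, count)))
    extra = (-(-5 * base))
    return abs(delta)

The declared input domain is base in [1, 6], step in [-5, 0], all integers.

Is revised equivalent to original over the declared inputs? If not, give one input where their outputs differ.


Take base=1, step=-5.
original: extra = 3; count = 5; (((min(extra, step) + min(2, extra)) >= min(step, base)) and ((base - count) != (base + step))) -> false; base = 3; result = 0; [turn=-1]; result = -27; [turn=0]; result = -27; delta = 0; [turn=-1]; delta = -5; [turn=0]; delta = -10; extra = 15; return 10
revised: extra = 3; count = 7; (not (((min(extra, step) + min(2, extra)) >= min(step, (-(-base)))) and ((base - count) != (base + step)))) -> false; count = 3; result = 0; [turn=-1]; result = -27; [turn=0]; result = -27; delta = 0; [turn=-1]; delta = -3; [turn=0]; delta = -6; extra = 5; return 6
10 != 6, so the rewrite changes behavior.
verdict: not equivalent; witness: base=1, step=-5


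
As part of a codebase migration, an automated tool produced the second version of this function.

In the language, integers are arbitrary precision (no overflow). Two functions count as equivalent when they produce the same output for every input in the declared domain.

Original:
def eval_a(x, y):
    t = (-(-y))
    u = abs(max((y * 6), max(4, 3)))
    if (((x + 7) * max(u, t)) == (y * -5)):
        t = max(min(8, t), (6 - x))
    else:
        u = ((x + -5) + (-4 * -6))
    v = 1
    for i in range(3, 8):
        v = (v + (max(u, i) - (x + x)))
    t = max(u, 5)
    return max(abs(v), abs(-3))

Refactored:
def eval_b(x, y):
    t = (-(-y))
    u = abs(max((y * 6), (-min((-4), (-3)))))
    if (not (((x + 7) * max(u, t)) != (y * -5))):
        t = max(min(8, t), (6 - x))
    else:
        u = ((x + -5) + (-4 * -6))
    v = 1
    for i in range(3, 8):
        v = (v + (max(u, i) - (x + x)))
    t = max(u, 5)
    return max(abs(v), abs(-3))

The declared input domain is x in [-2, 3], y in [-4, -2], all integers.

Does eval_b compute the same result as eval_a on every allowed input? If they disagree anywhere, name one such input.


This is a faithful refactor — comparison usage differs, boolean connective usage differs, min/max/abs usage differs, but the computed results match everywhere.
As a probe, take x=3, y=-4: eval_a runs t = -4; u = 4; (((x + 7) * max(u, t)) == (y * -5)) -> false; u = 22; v = 1; [i=3]; v = 17; [i=4]; v = 33; [i=5]; v = 49; [i=6]; v = 65; [i=7]; v = 81; t = 22; return 81; eval_b runs t = -4; u = 4; (not (((x + 7) * max(u, t)) != (y * -5))) -> false; u = 22; v = 1; [i=3]; v = 17; [i=4]; v = 33; [i=5]; v = 49; [i=6]; v = 65; [i=7]; v = 81; t = 22; return 81; both end at 81.
Across all 18 domain points the two functions coincide.
verdict: equivalent


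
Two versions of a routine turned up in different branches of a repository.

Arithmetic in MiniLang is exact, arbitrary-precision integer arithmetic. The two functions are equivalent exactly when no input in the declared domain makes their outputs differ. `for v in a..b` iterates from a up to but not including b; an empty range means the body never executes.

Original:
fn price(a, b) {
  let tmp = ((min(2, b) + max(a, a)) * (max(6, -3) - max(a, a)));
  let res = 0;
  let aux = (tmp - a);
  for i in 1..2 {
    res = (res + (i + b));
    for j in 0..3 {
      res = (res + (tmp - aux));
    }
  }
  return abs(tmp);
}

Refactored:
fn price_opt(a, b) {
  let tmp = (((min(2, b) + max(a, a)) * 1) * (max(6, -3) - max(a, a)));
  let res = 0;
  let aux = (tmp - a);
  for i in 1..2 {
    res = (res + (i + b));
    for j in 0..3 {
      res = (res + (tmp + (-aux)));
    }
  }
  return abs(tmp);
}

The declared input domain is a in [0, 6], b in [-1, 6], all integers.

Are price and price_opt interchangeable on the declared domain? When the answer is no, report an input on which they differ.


The two versions differ — the changes include constant usage differs; also arithmetic usage differs.
As a probe, take a=6, b=6: price runs tmp becomes 0; next res becomes 0; next aux becomes -6; next at i=1:; next res becomes 7; next at j=0:; next res becomes 13; next at j=1:; next res becomes 19; next at j=2:; next res becomes 25; next final value 0; price_opt runs tmp becomes 0; next res becomes 0; next aux becomes -6; next at i=1:; next res becomes 7; next at j=0:; next res becomes 13; next at j=1:; next res becomes 19; next at j=2:; next res becomes 25; next final value 0; both end at 0.
Across all 56 domain points the two functions coincide.
verdict: equivalent


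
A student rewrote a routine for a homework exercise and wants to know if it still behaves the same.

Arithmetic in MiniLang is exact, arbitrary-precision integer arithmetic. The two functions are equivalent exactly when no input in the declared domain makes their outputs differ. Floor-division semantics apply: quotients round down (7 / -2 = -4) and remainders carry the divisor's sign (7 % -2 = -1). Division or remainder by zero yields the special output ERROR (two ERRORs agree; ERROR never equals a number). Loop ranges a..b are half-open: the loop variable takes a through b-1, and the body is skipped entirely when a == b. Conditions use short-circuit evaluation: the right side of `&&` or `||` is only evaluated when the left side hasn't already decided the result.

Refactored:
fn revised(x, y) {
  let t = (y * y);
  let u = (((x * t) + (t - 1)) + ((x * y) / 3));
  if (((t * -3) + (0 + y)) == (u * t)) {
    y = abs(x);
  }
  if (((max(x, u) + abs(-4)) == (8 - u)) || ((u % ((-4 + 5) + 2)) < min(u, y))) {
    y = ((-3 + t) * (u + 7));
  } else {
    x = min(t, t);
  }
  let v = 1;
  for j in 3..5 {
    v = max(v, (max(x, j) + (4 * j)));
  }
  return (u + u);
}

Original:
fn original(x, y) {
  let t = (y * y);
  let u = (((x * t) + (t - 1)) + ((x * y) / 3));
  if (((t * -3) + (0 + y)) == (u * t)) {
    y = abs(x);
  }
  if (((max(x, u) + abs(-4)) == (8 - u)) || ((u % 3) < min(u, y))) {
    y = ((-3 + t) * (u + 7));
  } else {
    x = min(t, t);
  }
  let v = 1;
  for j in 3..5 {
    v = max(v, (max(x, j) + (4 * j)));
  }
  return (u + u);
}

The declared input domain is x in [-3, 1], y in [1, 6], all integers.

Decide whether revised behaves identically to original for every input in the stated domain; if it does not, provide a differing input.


This is a faithful refactor — constant usage differs, and arithmetic usage differs, but the computed results match everywhere.
Spot check at x=0, y=4 — original: t=16, then u=15, then (((t * -3) + (0 + y)) == (u * t)) is false, then (((max(x, u) + abs(-4)) == (8 - u)) || ((u % 3) < min(u, y))) is true, then y=286, then v=1, then (j=3), then v=15, then (j=4), then v=20, then returns 30. revised: t=16, then u=15, then (((t * -3) + (0 + y)) == (u * t)) is false, then (((max(x, u) + abs(-4)) == (8 - u)) || ((u % ((-4 + 5) + 2)) < min(u, y))) is true, then y=286, then v=1, then (j=3), then v=15, then (j=4), then v=20, then returns 30. Both give 30.
An exhaustive pass over the 30 declared inputs shows identical outputs.
verdict: equivalent


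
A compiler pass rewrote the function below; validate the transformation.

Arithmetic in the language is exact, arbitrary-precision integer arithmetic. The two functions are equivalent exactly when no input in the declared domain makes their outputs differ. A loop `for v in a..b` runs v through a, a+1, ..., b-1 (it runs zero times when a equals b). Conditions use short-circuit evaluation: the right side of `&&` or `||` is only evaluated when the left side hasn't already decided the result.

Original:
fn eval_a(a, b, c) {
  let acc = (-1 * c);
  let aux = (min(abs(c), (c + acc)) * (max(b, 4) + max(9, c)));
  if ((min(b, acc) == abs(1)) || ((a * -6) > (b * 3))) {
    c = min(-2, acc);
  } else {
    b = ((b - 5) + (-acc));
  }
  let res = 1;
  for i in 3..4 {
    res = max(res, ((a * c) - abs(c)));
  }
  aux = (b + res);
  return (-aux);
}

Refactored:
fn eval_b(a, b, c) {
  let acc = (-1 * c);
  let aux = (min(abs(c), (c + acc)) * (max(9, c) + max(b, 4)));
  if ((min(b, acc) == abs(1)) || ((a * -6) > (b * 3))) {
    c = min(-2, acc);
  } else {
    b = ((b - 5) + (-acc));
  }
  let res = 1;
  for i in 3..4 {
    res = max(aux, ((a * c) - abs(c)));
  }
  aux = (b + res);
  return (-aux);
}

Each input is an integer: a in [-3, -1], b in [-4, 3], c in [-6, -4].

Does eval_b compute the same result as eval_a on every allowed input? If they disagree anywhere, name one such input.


The rewrite breaks on a=-1, b=-4, c=-6, where the results are 3 and 4.
eval_a: acc=6, then aux=0, then ((min(b, acc) == abs(1)) || ((a * -6) > (b * 3))) is true, then c=-2, then res=1, then (i=3), then res=1, then aux=-3, then returns 3
eval_b: acc=6, then aux=0, then ((min(b, acc) == abs(1)) || ((a * -6) > (b * 3))) is true, then c=-2, then res=1, then (i=3), then res=0, then aux=-4, then returns 4
verdict: not equivalent; witness: a=-1, b=-4, c=-6


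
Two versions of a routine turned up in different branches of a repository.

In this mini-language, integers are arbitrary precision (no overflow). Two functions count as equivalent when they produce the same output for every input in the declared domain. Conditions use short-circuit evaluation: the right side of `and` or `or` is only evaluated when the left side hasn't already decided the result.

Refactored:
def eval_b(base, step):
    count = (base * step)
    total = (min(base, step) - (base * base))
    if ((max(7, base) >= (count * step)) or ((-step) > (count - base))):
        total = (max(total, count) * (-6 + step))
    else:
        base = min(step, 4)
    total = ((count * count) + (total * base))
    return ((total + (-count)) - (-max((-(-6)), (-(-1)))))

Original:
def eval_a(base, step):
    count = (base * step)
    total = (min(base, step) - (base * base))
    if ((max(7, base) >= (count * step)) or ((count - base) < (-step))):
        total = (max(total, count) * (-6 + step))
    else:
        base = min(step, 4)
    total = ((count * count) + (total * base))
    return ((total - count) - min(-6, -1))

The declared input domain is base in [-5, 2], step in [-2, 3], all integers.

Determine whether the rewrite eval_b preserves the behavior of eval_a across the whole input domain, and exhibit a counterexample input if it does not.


Comparing the listings, the differences include: arithmetic usage differs; comparison usage differs; min/max/abs usage differs.
Tracing base=-5, step=1: eval_a: count = -5; total = -30; ((max(7, base) >= (count * step)) or ((count - base) < (-step))) -> true; total = 25; total = -100; return -89 | eval_b: count = -5; total = -30; ((max(7, base) >= (count * step)) or ((-step) > (count - base))) -> true; total = 25; total = -100; return -89 — matching result -89.
Checked all 48 inputs in the declared domain: the outputs agree on every one.
verdict: equivalent


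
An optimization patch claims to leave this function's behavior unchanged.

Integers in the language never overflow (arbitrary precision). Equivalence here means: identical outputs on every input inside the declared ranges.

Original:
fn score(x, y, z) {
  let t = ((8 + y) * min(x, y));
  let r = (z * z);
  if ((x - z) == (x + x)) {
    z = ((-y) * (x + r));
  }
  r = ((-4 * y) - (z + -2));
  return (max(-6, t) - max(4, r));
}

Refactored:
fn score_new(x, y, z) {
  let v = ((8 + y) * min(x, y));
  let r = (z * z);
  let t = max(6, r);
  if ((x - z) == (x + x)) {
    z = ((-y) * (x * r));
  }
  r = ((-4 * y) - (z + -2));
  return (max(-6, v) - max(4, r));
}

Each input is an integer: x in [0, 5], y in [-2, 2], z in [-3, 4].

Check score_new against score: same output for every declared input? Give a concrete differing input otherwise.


At x=1, y=-2, z=-1: score gives -12, score_new gives -14.
verdict: not equivalent; witness: x=1, y=-2, z=-1


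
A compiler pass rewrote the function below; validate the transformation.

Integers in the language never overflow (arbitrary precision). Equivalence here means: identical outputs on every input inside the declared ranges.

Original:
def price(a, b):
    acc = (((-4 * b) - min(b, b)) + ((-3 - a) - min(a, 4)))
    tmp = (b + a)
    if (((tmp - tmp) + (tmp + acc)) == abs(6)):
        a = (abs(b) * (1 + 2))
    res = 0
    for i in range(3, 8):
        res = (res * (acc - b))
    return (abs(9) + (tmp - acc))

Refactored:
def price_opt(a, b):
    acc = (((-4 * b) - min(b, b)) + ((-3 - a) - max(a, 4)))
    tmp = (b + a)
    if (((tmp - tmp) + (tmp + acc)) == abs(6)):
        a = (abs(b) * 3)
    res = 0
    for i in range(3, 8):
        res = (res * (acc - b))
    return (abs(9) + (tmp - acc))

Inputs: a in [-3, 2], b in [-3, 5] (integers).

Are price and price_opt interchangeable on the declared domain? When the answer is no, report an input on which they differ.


a=-3, b=-3 yields -15 from price but -8 from price_opt.
verdict: not equivalent; witness: a=-3, b=-3


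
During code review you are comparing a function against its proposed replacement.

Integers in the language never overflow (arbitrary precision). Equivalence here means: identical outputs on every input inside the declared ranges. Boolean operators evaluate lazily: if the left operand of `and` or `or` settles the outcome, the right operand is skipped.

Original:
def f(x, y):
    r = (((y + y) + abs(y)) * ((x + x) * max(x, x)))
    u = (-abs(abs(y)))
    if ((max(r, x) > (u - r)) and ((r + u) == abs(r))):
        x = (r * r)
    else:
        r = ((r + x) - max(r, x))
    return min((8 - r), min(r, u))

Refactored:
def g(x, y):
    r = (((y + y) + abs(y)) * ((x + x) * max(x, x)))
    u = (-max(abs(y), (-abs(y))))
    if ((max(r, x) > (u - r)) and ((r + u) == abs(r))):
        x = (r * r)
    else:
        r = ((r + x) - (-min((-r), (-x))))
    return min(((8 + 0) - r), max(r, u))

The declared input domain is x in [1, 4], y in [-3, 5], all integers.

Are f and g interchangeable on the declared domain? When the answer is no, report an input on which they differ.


These are not equivalent — on x=1, y=-3 the outputs split (-6 vs -3).
f: r := -6 | u := -3 | ((max(r, x) > (u - r)) and ((r + u) == abs(r))): false | r := -6 | result -6
g: r := -6 | u := -3 | ((max(r, x) > (u - r)) and ((r + u) == abs(r))): false | r := -6 | result -3
verdict: not equivalent; witness: x=1, y=-3


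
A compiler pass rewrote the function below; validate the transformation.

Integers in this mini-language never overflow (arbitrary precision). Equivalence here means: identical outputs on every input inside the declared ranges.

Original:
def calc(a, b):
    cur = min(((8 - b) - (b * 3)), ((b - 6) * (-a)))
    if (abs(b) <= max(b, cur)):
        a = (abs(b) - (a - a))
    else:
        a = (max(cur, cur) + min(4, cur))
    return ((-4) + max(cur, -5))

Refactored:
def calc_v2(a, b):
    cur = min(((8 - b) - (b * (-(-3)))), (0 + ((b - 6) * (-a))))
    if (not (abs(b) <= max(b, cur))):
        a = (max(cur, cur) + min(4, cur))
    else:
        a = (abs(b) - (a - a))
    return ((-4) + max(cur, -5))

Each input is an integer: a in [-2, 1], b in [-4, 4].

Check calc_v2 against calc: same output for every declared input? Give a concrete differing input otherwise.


Equivalent — the differences include constant usage differs; arithmetic usage differs; boolean connective usage differs, yet no declared input distinguishes the two.
One worked example (a=-1, b=0) — calc: cur becomes -6; next (abs(b) <= max(b, cur)) evaluates to true; next a becomes 0; next final value -9; calc_v2: cur becomes -6; next (not (abs(b) <= max(b, cur))) evaluates to false; next a becomes 0; next final value -9; agreement on -9.
Sweeping the whole domain (36 inputs) finds no disagreement.
verdict: equivalent


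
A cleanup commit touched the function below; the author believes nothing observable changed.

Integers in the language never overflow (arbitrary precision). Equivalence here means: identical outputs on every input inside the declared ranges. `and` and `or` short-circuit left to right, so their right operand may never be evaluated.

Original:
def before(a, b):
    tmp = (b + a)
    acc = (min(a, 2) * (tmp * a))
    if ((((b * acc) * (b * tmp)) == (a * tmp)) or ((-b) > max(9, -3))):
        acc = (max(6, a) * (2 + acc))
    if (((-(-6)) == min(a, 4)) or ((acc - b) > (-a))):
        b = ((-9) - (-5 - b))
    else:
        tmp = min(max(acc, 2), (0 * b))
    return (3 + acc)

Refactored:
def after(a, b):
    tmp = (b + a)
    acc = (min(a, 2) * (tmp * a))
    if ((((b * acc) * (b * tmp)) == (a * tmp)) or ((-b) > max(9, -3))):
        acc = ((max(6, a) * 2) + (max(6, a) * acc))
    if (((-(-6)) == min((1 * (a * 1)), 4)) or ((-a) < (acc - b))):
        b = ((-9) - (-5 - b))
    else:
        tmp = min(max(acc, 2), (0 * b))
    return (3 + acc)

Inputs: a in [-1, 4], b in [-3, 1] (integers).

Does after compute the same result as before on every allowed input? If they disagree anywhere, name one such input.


Comparing the listings, the differences include: constant usage differs, min/max/abs usage differs, arithmetic usage differs, comparison usage differs.
As a probe, take a=1, b=-3: before runs tmp = -2; acc = -2; ((((b * acc) * (b * tmp)) == (a * tmp)) or ((-b) > max(9, -3))) -> false; (((-(-6)) == min(a, 4)) or ((acc - b) > (-a))) -> true; b = -7; return 1; after runs tmp = -2; acc = -2; ((((b * acc) * (b * tmp)) == (a * tmp)) or ((-b) > max(9, -3))) -> false; (((-(-6)) == min((1 * (a * 1)), 4)) or ((-a) < (acc - b))) -> true; b = -7; return 1; both end at 1.
Sweeping the whole domain (30 inputs) finds no disagreement.
verdict: equivalent


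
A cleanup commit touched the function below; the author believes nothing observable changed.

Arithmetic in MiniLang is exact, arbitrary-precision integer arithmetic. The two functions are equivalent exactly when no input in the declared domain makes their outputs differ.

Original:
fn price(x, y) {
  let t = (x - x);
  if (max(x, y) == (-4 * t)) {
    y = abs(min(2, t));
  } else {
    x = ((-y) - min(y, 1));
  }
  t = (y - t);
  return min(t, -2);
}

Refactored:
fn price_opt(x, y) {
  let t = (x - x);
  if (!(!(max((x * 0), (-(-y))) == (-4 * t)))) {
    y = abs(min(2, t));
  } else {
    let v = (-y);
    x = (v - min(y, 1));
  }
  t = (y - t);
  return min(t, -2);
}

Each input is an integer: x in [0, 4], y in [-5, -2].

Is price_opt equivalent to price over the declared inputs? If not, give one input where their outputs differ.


Input x=1, y=-5: -5 from price versus -2 from price_opt.
verdict: not equivalent; witness: x=1, y=-5


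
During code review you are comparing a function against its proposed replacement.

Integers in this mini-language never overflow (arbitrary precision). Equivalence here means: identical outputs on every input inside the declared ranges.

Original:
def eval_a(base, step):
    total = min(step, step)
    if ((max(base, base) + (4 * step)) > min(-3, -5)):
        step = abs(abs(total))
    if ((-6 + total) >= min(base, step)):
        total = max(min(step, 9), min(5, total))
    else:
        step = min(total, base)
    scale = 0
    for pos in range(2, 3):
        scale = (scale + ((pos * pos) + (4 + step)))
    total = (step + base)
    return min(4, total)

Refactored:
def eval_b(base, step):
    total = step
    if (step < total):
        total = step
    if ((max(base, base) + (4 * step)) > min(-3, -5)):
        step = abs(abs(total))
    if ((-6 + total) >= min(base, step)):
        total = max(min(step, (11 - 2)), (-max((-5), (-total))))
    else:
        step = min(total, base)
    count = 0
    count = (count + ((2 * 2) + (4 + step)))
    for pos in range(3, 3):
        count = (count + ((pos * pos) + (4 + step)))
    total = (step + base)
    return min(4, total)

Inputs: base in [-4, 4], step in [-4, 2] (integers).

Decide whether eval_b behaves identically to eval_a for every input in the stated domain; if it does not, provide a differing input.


Although local variable names differ; and constant usage differs; and branching structure differs; and comparison usage differs; and loop structure differs; and statement counts differ; and arithmetic usage differs; and min/max/abs usage differs, 63/63 inputs agree.
verdict: equivalent
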